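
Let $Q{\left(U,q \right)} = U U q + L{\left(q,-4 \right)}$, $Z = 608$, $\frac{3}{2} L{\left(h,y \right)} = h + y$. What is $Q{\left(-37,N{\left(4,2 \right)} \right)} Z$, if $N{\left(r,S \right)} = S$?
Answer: $\frac{4991680}{3} \approx 1.6639 \cdot 10^{6}$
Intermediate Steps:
$L{\left(h,y \right)} = \frac{2 h}{3} + \frac{2 y}{3}$ ($L{\left(h,y \right)} = \frac{2 \left(h + y\right)}{3} = \frac{2 h}{3} + \frac{2 y}{3}$)
$Q{\left(U,q \right)} = - \frac{8}{3} + \frac{2 q}{3} + q U^{2}$ ($Q{\left(U,q \right)} = U U q + \left(\frac{2 q}{3} + \frac{2}{3} \left(-4\right)\right) = U^{2} q + \left(\frac{2 q}{3} - \frac{8}{3}\right) = q U^{2} + \left(- \frac{8}{3} + \frac{2 q}{3}\right) = - \frac{8}{3} + \frac{2 q}{3} + q U^{2}$)
$Q{\left(-37,N{\left(4,2 \right)} \right)} Z = \left(- \frac{8}{3} + \frac{2}{3} \cdot 2 + 2 \left(-37\right)^{2}\right) 608 = \left(- \frac{8}{3} + \frac{4}{3} + 2 \cdot 1369\right) 608 = \left(- \frac{8}{3} + \frac{4}{3} + 2738\right) 608 = \frac{8210}{3} \cdot 608 = \frac{4991680}{3}$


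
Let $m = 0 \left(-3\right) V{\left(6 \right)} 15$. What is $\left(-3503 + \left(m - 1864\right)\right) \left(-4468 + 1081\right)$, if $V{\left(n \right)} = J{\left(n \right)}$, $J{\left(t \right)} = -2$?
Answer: $18178029$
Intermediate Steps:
$V{\left(n \right)} = -2$
$m = 0$ ($m = 0 \left(-3\right) \left(-2\right) 15 = 0 \left(-2\right) 15 = 0 \cdot 15 = 0$)
$\left(-3503 + \left(m - 1864\right)\right) \left(-4468 + 1081\right) = \left(-3503 + \left(0 - 1864\right)\right) \left(-4468 + 1081\right) = \left(-3503 + \left(0 - 1864\right)\right) \left(-3387\right) = \left(-3503 - 1864\right) \left(-3387\right) = \left(-5367\right) \left(-3387\right) = 18178029$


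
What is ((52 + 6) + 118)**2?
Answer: 30976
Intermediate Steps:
((52 + 6) + 118)**2 = (58 + 118)**2 = 176**2 = 30976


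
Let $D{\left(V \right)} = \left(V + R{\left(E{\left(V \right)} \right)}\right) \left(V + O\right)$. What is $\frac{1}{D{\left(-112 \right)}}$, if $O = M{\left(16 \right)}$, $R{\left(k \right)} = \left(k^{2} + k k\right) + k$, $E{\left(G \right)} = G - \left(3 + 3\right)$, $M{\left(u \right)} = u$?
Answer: $- \frac{1}{2651328} \approx -3.7717 \cdot 10^{-7}$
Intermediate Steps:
$E{\left(G \right)} = -6 + G$ ($E{\left(G \right)} = G - 6 = -6 + G$)
$R{\left(k \right)} = k + 2 k^{2}$ ($R{\left(k \right)} = \left(k^{2} + k^{2}\right) + k = 2 k^{2} + k = k + 2 k^{2}$)
$O = 16$
$D{\left(V \right)} = \left(16 + V\right) \left(V + \left(-11 + 2 V\right) \left(-6 + V\right)\right)$ ($D{\left(V \right)} = \left(V + \left(-6 + V\right) \left(1 + 2 \left(-6 + V\right)\right)\right) \left(V + 16\right) = \left(V + \left(-6 + V\right) \left(1 + \left(-12 + 2 V\right)\right)\right) \left(16 + V\right) = \left(V + \left(-6 + V\right) \left(-11 + 2 V\right)\right) \left(16 + V\right) = \left(V + \left(-11 + 2 V\right) \left(-6 + V\right)\right) \left(16 + V\right) = \left(16 + V\right) \left(V + \left(-11 + 2 V\right) \left(-6 + V\right)\right)$)
$\frac{1}{D{\left(-112 \right)}} = \frac{1}{1056 - -32032 + 2 \left(-112\right)^{3} + 10 \left(-112\right)^{2}} = \frac{1}{1056 + 32032 + 2 \left(-1404928\right) + 10 \cdot 12544} = \frac{1}{1056 + 32032 - 2809856 + 125440} = \frac{1}{-2651328} = - \frac{1}{2651328}$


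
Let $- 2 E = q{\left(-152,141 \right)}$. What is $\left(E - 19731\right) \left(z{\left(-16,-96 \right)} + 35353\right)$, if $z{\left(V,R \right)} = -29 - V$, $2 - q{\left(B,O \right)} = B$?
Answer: $-700014720$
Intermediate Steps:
$q{\left(B,O \right)} = 2 - B$
$E = -77$ ($E = - \frac{2 - -152}{2} = - \frac{2 + 152}{2} = \left(- \frac{1}{2}\right) 154 = -77$)
$\left(E - 19731\right) \left(z{\left(-16,-96 \right)} + 35353\right) = \left(-77 - 19731\right) \left(\left(-29 - -16\right) + 35353\right) = - 19808 \left(\left(-29 + 16\right) + 35353\right) = - 19808 \left(-13 + 35353\right) = \left(-19808\right) 35340 = -700014720$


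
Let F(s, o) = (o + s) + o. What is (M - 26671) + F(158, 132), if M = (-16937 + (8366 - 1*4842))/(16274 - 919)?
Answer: -403066808/15355 ≈ -26250.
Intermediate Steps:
F(s, o) = s + 2*o
M = -13413/15355 (M = (-16937 + (8366 - 4842))/15355 = (-16937 + 3524)*(1/15355) = -13413*1/15355 = -13413/15355 ≈ -0.87353)
(M - 26671) + F(158, 132) = (-13413/15355 - 26671) + (158 + 2*132) = -409546618/15355 + (158 + 264) = -409546618/15355 + 422 = -403066808/15355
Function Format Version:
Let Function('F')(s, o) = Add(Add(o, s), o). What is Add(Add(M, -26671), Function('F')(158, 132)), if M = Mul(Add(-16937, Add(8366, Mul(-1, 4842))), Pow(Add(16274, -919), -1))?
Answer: Rational(-403066808, 15355) ≈ -26250.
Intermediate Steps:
Function('F')(s, o) = Add(s, Mul(2, o))
M = Rational(-13413, 15355) (M = Mul(Add(-16937, Add(8366, -4842)), Pow(15355, -1)) = Mul(Add(-16937, 3524), Rational(1, 15355)) = Mul(-13413, Rational(1, 15355)) = Rational(-13413, 15355) ≈ -0.87353)
Add(Add(M, -26671), Function('F')(158, 132)) = Add(Add(Rational(-13413, 15355), -26671), Add(158, Mul(2, 132))) = Add(Rational(-409546618, 15355), Add(158, 264)) = Add(Rational(-409546618, 15355), 422) = Rational(-403066808, 15355)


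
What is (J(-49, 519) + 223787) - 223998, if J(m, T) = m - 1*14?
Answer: -274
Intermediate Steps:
J(m, T) = -14 + m (J(m, T) = m - 14 = -14 + m)
(J(-49, 519) + 223787) - 223998 = ((-14 - 49) + 223787) - 223998 = (-63 + 223787) - 223998 = 223724 - 223998 = -274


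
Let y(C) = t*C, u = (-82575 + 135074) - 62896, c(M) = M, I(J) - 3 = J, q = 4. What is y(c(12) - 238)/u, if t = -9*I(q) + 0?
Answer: -14238/10397 ≈ -1.3694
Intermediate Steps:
I(J) = 3 + J
t = -63 (t = -9*(3 + 4) + 0 = -9*7 + 0 = -63 + 0 = -63)
u = -10397 (u = 52499 - 62896 = -10397)
y(C) = -63*C
y(c(12) - 238)/u = -63*(12 - 238)/(-10397) = -63*(-226)*(-1/10397) = 14238*(-1/10397) = -14238/10397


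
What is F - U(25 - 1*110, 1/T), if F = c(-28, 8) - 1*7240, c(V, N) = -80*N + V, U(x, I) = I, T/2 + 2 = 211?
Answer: -3305545/418 ≈ -7908.0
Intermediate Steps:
T = 418 (T = -4 + 2*211 = -4 + 422 = 418)
c(V, N) = V - 80*N
F = -7908 (F = (-28 - 80*8) - 1*7240 = (-28 - 640) - 7240 = -668 - 7240 = -7908)
F - U(25 - 1*110, 1/T) = -7908 - 1/418 = -3305545/418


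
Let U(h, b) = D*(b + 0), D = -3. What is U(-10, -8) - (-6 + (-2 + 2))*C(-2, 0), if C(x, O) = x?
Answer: 12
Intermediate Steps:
U(h, b) = -3*b (U(h, b) = -3*(b + 0) = -3*b)
U(-10, -8) - (-6 + (-2 + 2))*C(-2, 0) = -3*(-8) - (-6 + (-2 + 2))*(-2) = 24 - (-6 + 0)*(-2) = 24 - (-6)*(-2) = 24 - 1*12 = 24 - 12 = 12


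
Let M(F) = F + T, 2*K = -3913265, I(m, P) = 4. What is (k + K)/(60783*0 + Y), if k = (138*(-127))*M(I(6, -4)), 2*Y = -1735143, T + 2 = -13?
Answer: 3527693/1735143 ≈ 2.0331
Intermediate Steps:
T = -15 (T = -2 - 13 = -15)
K = -3913265/2 (K = (½)*(-3913265) = -3913265/2 ≈ -1.9566e+6)
M(F) = -15 + F (M(F) = F - 15 = -15 + F)
Y = -1735143/2 (Y = (½)*(-1735143) = -1735143/2 ≈ -8.6757e+5)
k = 192786 (k = (138*(-127))*(-15 + 4) = -17526*(-11) = 192786)
(k + K)/(60783*0 + Y) = (192786 - 3913265/2)/(60783*0 - 1735143/2) = -3527693/(2*(0 - 1735143/2)) = -3527693/(2*(-1735143/2)) = -3527693/2*(-2/1735143) = 3527693/1735143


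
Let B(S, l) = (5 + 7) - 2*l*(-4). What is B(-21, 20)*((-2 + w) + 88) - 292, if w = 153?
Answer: 40816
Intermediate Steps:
B(S, l) = 12 + 8*l
B(-21, 20)*((-2 + w) + 88) - 292 = (12 + 8*20)*((-2 + 153) + 88) - 292 = (12 + 160)*(151 + 88) - 292 = 172*239 - 292 = 41108 - 292 = 40816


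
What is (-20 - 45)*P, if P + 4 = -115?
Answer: 7735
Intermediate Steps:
P = -119 (P = -4 - 115 = -119)
(-20 - 45)*P = (-20 - 45)*(-119) = -65*(-119) = 7735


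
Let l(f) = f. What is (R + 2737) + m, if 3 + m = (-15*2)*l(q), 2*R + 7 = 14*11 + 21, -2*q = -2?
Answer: 2788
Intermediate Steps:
q = 1 (q = -½*(-2) = 1)
R = 84 (R = -7/2 + (14*11 + 21)/2 = -7/2 + (154 + 21)/2 = -7/2 + (½)*175 = -7/2 + 175/2 = 84)
m = -33 (m = -3 - 15*2*1 = -3 - 30*1 = -3 - 30 = -33)
(R + 2737) + m = (84 + 2737) - 33 = 2821 - 33 = 2788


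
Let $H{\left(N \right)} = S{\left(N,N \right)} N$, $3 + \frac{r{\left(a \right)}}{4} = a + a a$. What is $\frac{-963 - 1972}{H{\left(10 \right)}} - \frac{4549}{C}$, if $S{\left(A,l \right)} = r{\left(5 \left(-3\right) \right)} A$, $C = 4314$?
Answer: $- \frac{12977293}{11906640} \approx -1.0899$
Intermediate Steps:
$r{\left(a \right)} = -12 + 4 a + 4 a^{2}$ ($r{\left(a \right)} = -12 + 4 \left(a + a a\right) = -12 + 4 \left(a + a^{2}\right) = -12 + \left(4 a + 4 a^{2}\right) = -12 + 4 a + 4 a^{2}$)
$S{\left(A,l \right)} = 828 A$ ($S{\left(A,l \right)} = \left(-12 + 4 \cdot 5 \left(-3\right) + 4 \left(5 \left(-3\right)\right)^{2}\right) A = \left(-12 + 4 \left(-15\right) + 4 \left(-15\right)^{2}\right) A = \left(-12 - 60 + 4 \cdot 225\right) A = \left(-12 - 60 + 900\right) A = 828 A$)
$H{\left(N \right)} = 828 N^{2}$ ($H{\left(N \right)} = 828 N N = 828 N^{2}$)
$\frac{-963 - 1972}{H{\left(10 \right)}} - \frac{4549}{C} = \frac{-963 - 1972}{828 \cdot 10^{2}} - \frac{4549}{4314} = \frac{-963 - 1972}{828 \cdot 100} - \frac{4549}{4314} = - \frac{2935}{82800} - \frac{4549}{4314} = \left(-2935\right) \frac{1}{82800} - \frac{4549}{4314} = - \frac{587}{16560} - \frac{4549}{4314} = - \frac{12977293}{11906640}$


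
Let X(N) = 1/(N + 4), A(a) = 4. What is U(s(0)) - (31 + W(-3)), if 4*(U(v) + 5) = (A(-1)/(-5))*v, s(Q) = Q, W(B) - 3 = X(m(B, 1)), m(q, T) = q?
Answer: -40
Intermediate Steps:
X(N) = 1/(4 + N)
W(B) = 3 + 1/(4 + B)
U(v) = -5 - v/5 (U(v) = -5 + ((4/(-5))*v)/4 = -5 + ((4*(-1/5))*v)/4 = -5 + (-4*v/5)/4 = -5 - v/5)
U(s(0)) - (31 + W(-3)) = (-5 - 1/5*0) - (31 + (13 + 3*(-3))/(4 - 3)) = (-5 + 0) - (31 + (13 - 9)/1) = -5 - (31 + 1*4) = -5 - (31 + 4) = -5 - 1*35 = -5 - 35 = -40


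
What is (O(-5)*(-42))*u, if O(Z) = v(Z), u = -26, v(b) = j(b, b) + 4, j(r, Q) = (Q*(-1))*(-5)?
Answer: -22932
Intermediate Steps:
j(r, Q) = 5*Q (j(r, Q) = -Q*(-5) = 5*Q)
v(b) = 4 + 5*b (v(b) = 5*b + 4 = 4 + 5*b)
O(Z) = 4 + 5*Z
(O(-5)*(-42))*u = ((4 + 5*(-5))*(-42))*(-26) = ((4 - 25)*(-42))*(-26) = -21*(-42)*(-26) = 882*(-26) = -22932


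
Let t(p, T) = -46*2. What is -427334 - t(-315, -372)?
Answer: -427242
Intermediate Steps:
t(p, T) = -92
-427334 - t(-315, -372) = -427334 - 1*(-92) = -427334 + 92 = -427242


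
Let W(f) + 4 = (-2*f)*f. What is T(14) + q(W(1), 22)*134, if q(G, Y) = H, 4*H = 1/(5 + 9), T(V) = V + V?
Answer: 851/28 ≈ 30.393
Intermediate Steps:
W(f) = -4 - 2*f² (W(f) = -4 + (-2*f)*f = -4 - 2*f²)
T(V) = 2*V
H = 1/56 (H = 1/(4*(5 + 9)) = (¼)/14 = (¼)*(1/14) = 1/56 ≈ 0.017857)
q(G, Y) = 1/56
T(14) + q(W(1), 22)*134 = 2*14 + (1/56)*134 = 28 + 67/28 = 851/28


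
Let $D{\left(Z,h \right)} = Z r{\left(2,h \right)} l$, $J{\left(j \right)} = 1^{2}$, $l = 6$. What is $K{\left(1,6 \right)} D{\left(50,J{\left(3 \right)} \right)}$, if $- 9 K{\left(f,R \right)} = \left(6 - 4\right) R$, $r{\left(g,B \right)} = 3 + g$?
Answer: $-2000$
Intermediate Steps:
$J{\left(j \right)} = 1$
$D{\left(Z,h \right)} = 30 Z$ ($D{\left(Z,h \right)} = Z \left(3 + 2\right) 6 = Z 5 \cdot 6 = 5 Z 6 = 30 Z$)
$K{\left(f,R \right)} = - \frac{2 R}{9}$ ($K{\left(f,R \right)} = - \frac{\left(6 - 4\right) R}{9} = - \frac{2 R}{9}$)
$K{\left(1,6 \right)} D{\left(50,J{\left(3 \right)} \right)} = \left(- \frac{2}{9}\right) 6 \cdot 30 \cdot 50 = \left(- \frac{4}{3}\right) 1500 = -2000$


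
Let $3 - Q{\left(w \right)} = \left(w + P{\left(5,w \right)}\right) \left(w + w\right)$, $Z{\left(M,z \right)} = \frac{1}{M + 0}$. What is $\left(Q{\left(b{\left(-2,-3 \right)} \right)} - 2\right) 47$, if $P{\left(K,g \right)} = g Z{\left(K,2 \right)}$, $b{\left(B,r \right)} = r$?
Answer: $- \frac{4841}{5} \approx -968.2$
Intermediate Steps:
$Z{\left(M,z \right)} = \frac{1}{M}$
$P{\left(K,g \right)} = \frac{g}{K}$
$Q{\left(w \right)} = 3 - \frac{12 w^{2}}{5}$ ($Q{\left(w \right)} = 3 - \left(w + \frac{w}{5}\right) \left(w + w\right) = 3 - \left(w + w \frac{1}{5}\right) 2 w = 3 - \left(w + \frac{w}{5}\right) 2 w = 3 - \frac{6 w}{5} \cdot 2 w = 3 - \frac{12 w^{2}}{5}$)
$\left(Q{\left(b{\left(-2,-3 \right)} \right)} - 2\right) 47 = \left(\left(3 - \frac{12 \left(-3\right)^{2}}{5}\right) - 2\right) 47 = \left(\left(3 - \frac{108}{5}\right) - 2\right) 47 = \left(- \frac{93}{5} - 2\right) 47 = \left(- \frac{103}{5}\right) 47 = - \frac{4841}{5}$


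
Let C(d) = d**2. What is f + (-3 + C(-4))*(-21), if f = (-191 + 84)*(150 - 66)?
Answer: -9261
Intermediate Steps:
f = -8988 (f = -107*84 = -8988)
f + (-3 + C(-4))*(-21) = -8988 + (-3 + (-4)**2)*(-21) = -8988 + (-3 + 16)*(-21) = -8988 + 13*(-21) = -8988 - 273 = -9261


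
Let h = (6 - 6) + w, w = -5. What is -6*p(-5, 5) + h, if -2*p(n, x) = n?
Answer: -20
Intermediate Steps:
p(n, x) = -n/2
h = -5 (h = (6 - 6) - 5 = 0 - 5 = -5)
-6*p(-5, 5) + h = -(-3)*(-5) - 5 = -6*5/2 - 5 = -15 - 5 = -20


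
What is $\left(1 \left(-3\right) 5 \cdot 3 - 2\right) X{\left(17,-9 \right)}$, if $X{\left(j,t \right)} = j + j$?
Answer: $-1598$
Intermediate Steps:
$X{\left(j,t \right)} = 2 j$
$\left(1 \left(-3\right) 5 \cdot 3 - 2\right) X{\left(17,-9 \right)} = \left(1 \left(-3\right) 5 \cdot 3 - 2\right) 2 \cdot 17 = \left(1 \left(\left(-15\right) 3\right) - 2\right) 34 = \left(1 \left(-45\right) - 2\right) 34 = \left(-45 - 2\right) 34 = \left(-47\right) 34 = -1598$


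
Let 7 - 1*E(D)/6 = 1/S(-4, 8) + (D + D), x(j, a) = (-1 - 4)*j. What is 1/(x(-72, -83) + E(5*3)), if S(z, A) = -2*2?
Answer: 2/447 ≈ 0.0044743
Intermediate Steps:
x(j, a) = -5*j
S(z, A) = -4
E(D) = 87/2 - 12*D (E(D) = 42 - 6*(1/(-4) + (D + D)) = 42 - 6*(-¼ + 2*D) = 42 + (3/2 - 12*D) = 87/2 - 12*D)
1/(x(-72, -83) + E(5*3)) = 1/(-5*(-72) + (87/2 - 60*3)) = 1/(360 + (87/2 - 12*15)) = 1/(360 + (87/2 - 180)) = 1/(360 - 273/2) = 1/(447/2) = 2/447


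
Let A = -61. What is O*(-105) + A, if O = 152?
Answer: -16021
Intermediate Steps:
O*(-105) + A = 152*(-105) - 61 = -15960 - 61 = -16021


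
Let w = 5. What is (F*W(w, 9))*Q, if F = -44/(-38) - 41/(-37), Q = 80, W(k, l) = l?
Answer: 1146960/703 ≈ 1631.5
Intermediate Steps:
F = 1593/703 (F = -44*(-1/38) - 41*(-1/37) = 22/19 + 41/37 = 1593/703 ≈ 2.2660)
(F*W(w, 9))*Q = ((1593/703)*9)*80 = (14337/703)*80 = 1146960/703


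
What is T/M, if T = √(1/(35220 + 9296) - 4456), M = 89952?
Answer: I*√2207585110055/2002151616 ≈ 0.0007421*I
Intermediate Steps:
T = I*√2207585110055/22258 (T = √(1/44516 - 4456) = √(-198363295/44516) = I*√2207585110055/22258 ≈ 66.753*I)
T/M = (I*√2207585110055/22258)/89952 = (I*√2207585110055/22258)*(1/89952) = I*√2207585110055/2002151616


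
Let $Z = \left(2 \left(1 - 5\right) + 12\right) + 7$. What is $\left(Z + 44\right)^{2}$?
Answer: $3025$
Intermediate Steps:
$Z = 11$ ($Z = \left(2 \left(-4\right) + 12\right) + 7 = \left(-8 + 12\right) + 7 = 4 + 7 = 11$)
$\left(Z + 44\right)^{2} = \left(11 + 44\right)^{2} = 55^{2} = 3025$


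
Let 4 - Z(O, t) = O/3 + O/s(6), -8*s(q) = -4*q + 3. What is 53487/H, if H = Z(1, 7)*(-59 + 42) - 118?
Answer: -374409/1217 ≈ -307.65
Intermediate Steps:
s(q) = -3/8 + q/2 (s(q) = -(-4*q + 3)/8 = -(3 - 4*q)/8 = -3/8 + q/2)
Z(O, t) = 4 - 5*O/7 (Z(O, t) = 4 - (O/3 + O/(-3/8 + (½)*6)) = 4 - (O*(⅓) + O/(-3/8 + 3)) = 4 - (O/3 + O/(21/8)) = 4 - (O/3 + O*(8/21)) = 4 - (O/3 + 8*O/21) = 4 - 5*O/7)
H = -1217/7 (H = (4 - 5/7*1)*(-59 + 42) - 118 = (4 - 5/7)*(-17) - 118 = (23/7)*(-17) - 118 = -391/7 - 118 = -1217/7 ≈ -173.86)
53487/H = 53487/(-1217/7) = 53487*(-7/1217) = -374409/1217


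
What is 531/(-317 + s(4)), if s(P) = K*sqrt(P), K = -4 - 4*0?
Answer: -531/325 ≈ -1.6338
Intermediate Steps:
K = -4 (K = -4 + 0 = -4)
s(P) = -4*sqrt(P)
531/(-317 + s(4)) = 531/(-317 - 4*sqrt(4)) = 531/(-317 - 4*2) = 531/(-317 - 8) = 531/(-325) = 531*(-1/325) = -531/325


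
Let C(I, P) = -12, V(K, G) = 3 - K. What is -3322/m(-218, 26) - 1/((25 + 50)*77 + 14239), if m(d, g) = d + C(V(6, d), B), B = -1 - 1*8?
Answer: 33243139/2301610 ≈ 14.443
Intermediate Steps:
B = -9 (B = -1 - 8 = -9)
m(d, g) = -12 + d (m(d, g) = d - 12 = -12 + d)
-3322/m(-218, 26) - 1/((25 + 50)*77 + 14239) = -3322/(-12 - 218) - 1/((25 + 50)*77 + 14239) = -3322/(-230) - 1/(75*77 + 14239) = -3322*(-1/230) - 1/(5775 + 14239) = 1661/115 - 1/20014 = 33243139/2301610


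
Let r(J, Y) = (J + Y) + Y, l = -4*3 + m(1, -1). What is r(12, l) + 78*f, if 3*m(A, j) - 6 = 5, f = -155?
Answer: -36284/3 ≈ -12095.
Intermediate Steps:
m(A, j) = 11/3 (m(A, j) = 2 + (⅓)*5 = 2 + 5/3 = 11/3)
l = -25/3 (l = -4*3 + 11/3 = -12 + 11/3 = -25/3 ≈ -8.3333)
r(J, Y) = J + 2*Y
r(12, l) + 78*f = (12 + 2*(-25/3)) + 78*(-155) = (12 - 50/3) - 12090 = -14/3 - 12090 = -36284/3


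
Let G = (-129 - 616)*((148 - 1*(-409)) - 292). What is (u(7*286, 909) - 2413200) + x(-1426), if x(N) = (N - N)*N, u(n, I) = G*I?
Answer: -181872525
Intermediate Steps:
G = -197425 (G = -745*((148 + 409) - 292) = -745*(557 - 292) = -745*265 = -197425)
u(n, I) = -197425*I
x(N) = 0 (x(N) = 0*N = 0)
(u(7*286, 909) - 2413200) + x(-1426) = (-197425*909 - 2413200) + 0 = (-179459325 - 2413200) + 0 = -181872525 + 0 = -181872525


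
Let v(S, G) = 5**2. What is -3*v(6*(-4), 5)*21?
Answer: -1575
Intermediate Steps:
v(S, G) = 25
-3*v(6*(-4), 5)*21 = -3*25*21 = -75*21 = -1575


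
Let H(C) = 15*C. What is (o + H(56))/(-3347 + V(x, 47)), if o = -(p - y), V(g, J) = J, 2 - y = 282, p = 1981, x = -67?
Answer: 1421/3300 ≈ 0.43061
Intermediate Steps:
y = -280 (y = 2 - 1*282 = 2 - 282 = -280)
o = -2261 (o = -(1981 - 1*(-280)) = -(1981 + 280) = -1*2261 = -2261)
(o + H(56))/(-3347 + V(x, 47)) = (-2261 + 15*56)/(-3347 + 47) = (-2261 + 840)/(-3300) = -1421*(-1/3300) = 1421/3300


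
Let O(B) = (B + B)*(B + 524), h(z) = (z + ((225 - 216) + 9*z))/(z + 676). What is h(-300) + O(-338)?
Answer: -47279727/376 ≈ -1.2574e+5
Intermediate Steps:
h(z) = (9 + 10*z)/(676 + z) (h(z) = (z + (9 + 9*z))/(676 + z) = (9 + 10*z)/(676 + z))
O(B) = 2*B*(524 + B) (O(B) = (2*B)*(524 + B) = 2*B*(524 + B))
h(-300) + O(-338) = (9 + 10*(-300))/(676 - 300) + 2*(-338)*(524 - 338) = (9 - 3000)/376 + 2*(-338)*186 = (1/376)*(-2991) - 125736 = -2991/376 - 125736 = -47279727/376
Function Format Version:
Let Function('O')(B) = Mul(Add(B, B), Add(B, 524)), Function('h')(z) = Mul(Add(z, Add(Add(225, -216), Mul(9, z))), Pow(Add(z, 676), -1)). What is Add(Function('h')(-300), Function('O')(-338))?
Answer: Rational(-47279727, 376) ≈ -1.2574e+5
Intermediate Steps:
Function('h')(z) = Mul(Pow(Add(676, z), -1), Add(9, Mul(10, z))) (Function('h')(z) = Mul(Add(z, Add(9, Mul(9, z))), Pow(Add(676, z), -1)) = Mul(Add(9, Mul(10, z)), Pow(Add(676, z), -1)) = Mul(Pow(Add(676, z), -1), Add(9, Mul(10, z))))
Function('O')(B) = Mul(2, B, Add(524, B)) (Function('O')(B) = Mul(Mul(2, B), Add(524, B)) = Mul(2, B, Add(524, B)))
Add(Function('h')(-300), Function('O')(-338)) = Add(Mul(Pow(Add(676, -300), -1), Add(9, Mul(10, -300))), Mul(2, -338, Add(524, -338))) = Add(Mul(Pow(376, -1), Add(9, -3000)), Mul(2, -338, 186)) = Add(Mul(Rational(1, 376), -2991), -125736) = Add(Rational(-2991, 376), -125736) = Rational(-47279727, 376)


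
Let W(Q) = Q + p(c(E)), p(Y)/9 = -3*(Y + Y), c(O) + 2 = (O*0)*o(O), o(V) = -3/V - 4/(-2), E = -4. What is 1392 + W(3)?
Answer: 1503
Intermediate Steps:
o(V) = 2 - 3/V (o(V) = -3/V - 4*(-½) = -3/V + 2 = 2 - 3/V)
c(O) = -2 (c(O) = -2 + (O*0)*(2 - 3/O) = -2 + 0*(2 - 3/O) = -2 + 0 = -2)
p(Y) = -54*Y (p(Y) = 9*(-3*(Y + Y)) = 9*(-6*Y) = -54*Y)
W(Q) = 108 + Q (W(Q) = Q - 54*(-2) = Q + 108 = 108 + Q)
1392 + W(3) = 1392 + (108 + 3) = 1392 + 111 = 1503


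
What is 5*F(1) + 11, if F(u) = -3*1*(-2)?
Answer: 41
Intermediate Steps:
F(u) = 6 (F(u) = -3*(-2) = 6)
5*F(1) + 11 = 5*6 + 11 = 30 + 11 = 41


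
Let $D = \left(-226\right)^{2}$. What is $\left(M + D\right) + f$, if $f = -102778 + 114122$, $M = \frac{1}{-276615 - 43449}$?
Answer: $\frac{19978394879}{320064} \approx 62420.0$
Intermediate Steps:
$M = - \frac{1}{320064}$ ($M = \frac{1}{-320064} = - \frac{1}{320064} \approx -3.1244 \cdot 10^{-6}$)
$D = 51076$
$f = 11344$
$\left(M + D\right) + f = \left(- \frac{1}{320064} + 51076\right) + 11344 = \frac{16347588863}{320064} + 11344 = \frac{19978394879}{320064}$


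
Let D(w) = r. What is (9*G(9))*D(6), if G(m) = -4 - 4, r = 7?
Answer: -504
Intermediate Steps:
G(m) = -8
D(w) = 7
(9*G(9))*D(6) = (9*(-8))*7 = -72*7 = -504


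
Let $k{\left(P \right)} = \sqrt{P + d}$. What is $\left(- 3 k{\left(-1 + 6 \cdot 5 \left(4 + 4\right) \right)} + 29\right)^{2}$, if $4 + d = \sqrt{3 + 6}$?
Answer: $2983 - 174 \sqrt{238} \approx 298.66$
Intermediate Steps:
$d = -1$ ($d = -4 + \sqrt{3 + 6} = -4 + \sqrt{9} = -4 + 3 = -1$)
$k{\left(P \right)} = \sqrt{-1 + P}$ ($k{\left(P \right)} = \sqrt{P - 1} = \sqrt{-1 + P}$)
$\left(- 3 k{\left(-1 + 6 \cdot 5 \left(4 + 4\right) \right)} + 29\right)^{2} = \left(- 3 \sqrt{-1 - \left(1 - 6 \cdot 5 \left(4 + 4\right)\right)} + 29\right)^{2} = \left(- 3 \sqrt{-1 - \left(1 - 6 \cdot 5 \cdot 8\right)} + 29\right)^{2} = \left(- 3 \sqrt{-1 + \left(-1 + 6 \cdot 40\right)} + 29\right)^{2} = \left(- 3 \sqrt{-1 + \left(-1 + 240\right)} + 29\right)^{2} = \left(- 3 \sqrt{-1 + 239} + 29\right)^{2} = \left(- 3 \sqrt{238} + 29\right)^{2} = \left(29 - 3 \sqrt{238}\right)^{2}$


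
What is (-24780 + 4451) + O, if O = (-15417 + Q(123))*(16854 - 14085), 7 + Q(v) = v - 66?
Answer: -42571552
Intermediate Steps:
Q(v) = -73 + v (Q(v) = -7 + (v - 66) = -7 + (-66 + v) = -73 + v)
O = -42551223 (O = (-15417 + (-73 + 123))*(16854 - 14085) = (-15417 + 50)*2769 = -15367*2769 = -42551223)
(-24780 + 4451) + O = (-24780 + 4451) - 42551223 = -20329 - 42551223 = -42571552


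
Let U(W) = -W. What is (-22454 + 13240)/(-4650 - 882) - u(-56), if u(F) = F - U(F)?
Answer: 314399/2766 ≈ 113.67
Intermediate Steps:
u(F) = 2*F (u(F) = F - (-1)*F = F + F = 2*F)
(-22454 + 13240)/(-4650 - 882) - u(-56) = (-22454 + 13240)/(-4650 - 882) - 2*(-56) = -9214/(-5532) - 1*(-112) = -9214*(-1/5532) + 112 = 4607/2766 + 112 = 314399/2766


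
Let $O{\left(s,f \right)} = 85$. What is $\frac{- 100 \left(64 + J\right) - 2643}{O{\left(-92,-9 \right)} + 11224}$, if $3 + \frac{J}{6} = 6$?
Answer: $- \frac{10843}{11309} \approx -0.95879$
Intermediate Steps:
$J = 18$ ($J = -18 + 6 \cdot 6 = -18 + 36 = 18$)
$\frac{- 100 \left(64 + J\right) - 2643}{O{\left(-92,-9 \right)} + 11224} = \frac{- 100 \left(64 + 18\right) - 2643}{85 + 11224} = \frac{\left(-100\right) 82 - 2643}{11309} = \left(-8200 - 2643\right) \frac{1}{11309} = \left(-10843\right) \frac{1}{11309} = - \frac{10843}{11309}$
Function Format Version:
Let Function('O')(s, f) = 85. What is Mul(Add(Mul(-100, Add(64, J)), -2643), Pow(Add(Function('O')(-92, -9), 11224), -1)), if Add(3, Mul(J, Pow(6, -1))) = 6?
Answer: Rational(-10843, 11309) ≈ -0.95879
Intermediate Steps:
J = 18 (J = Add(-18, Mul(6, 6)) = Add(-18, 36) = 18)
Mul(Add(Mul(-100, Add(64, J)), -2643), Pow(Add(Function('O')(-92, -9), 11224), -1)) = Mul(Add(Mul(-100, Add(64, 18)), -2643), Pow(Add(85, 11224), -1)) = Mul(Add(Mul(-100, 82), -2643), Pow(11309, -1)) = Mul(Add(-8200, -2643), Rational(1, 11309)) = Mul(-10843, Rational(1, 11309)) = Rational(-10843, 11309)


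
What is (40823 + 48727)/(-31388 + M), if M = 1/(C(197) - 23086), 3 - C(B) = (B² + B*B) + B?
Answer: -361416636/126679457 ≈ -2.8530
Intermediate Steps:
C(B) = 3 - B - 2*B² (C(B) = 3 - ((B² + B*B) + B) = 3 - ((B² + B²) + B) = 3 - (2*B² + B) = 3 - (B + 2*B²) = 3 + (-B - 2*B²) = 3 - B - 2*B²)
M = -1/100898 (M = 1/((3 - 1*197 - 2*197²) - 23086) = 1/((3 - 197 - 2*38809) - 23086) = 1/((3 - 197 - 77618) - 23086) = 1/(-77812 - 23086) = 1/(-100898) = -1/100898 ≈ -9.9110e-6)
(40823 + 48727)/(-31388 + M) = (40823 + 48727)/(-31388 - 1/100898) = 89550/(-3166986425/100898) = 89550*(-100898/3166986425) = -361416636/126679457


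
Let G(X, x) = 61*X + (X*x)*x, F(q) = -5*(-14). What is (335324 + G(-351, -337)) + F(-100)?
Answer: -39548736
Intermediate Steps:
F(q) = 70
G(X, x) = 61*X + X*x²
(335324 + G(-351, -337)) + F(-100) = (335324 - 351*(61 + (-337)²)) + 70 = (335324 - 351*(61 + 113569)) + 70 = (335324 - 351*113630) + 70 = (335324 - 39884130) + 70 = -39548806 + 70 = -39548736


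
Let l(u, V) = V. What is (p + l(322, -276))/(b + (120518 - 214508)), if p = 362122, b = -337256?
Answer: -180923/215623 ≈ -0.83907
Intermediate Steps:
(p + l(322, -276))/(b + (120518 - 214508)) = (362122 - 276)/(-337256 + (120518 - 214508)) = 361846/(-337256 - 93990) = 361846/(-431246) = 361846*(-1/431246) = -180923/215623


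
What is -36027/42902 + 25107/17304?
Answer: 75621551/123729368 ≈ 0.61119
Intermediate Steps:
-36027/42902 + 25107/17304 = -36027*1/42902 + 25107*(1/17304) = -36027/42902 + 8369/5768 = 75621551/123729368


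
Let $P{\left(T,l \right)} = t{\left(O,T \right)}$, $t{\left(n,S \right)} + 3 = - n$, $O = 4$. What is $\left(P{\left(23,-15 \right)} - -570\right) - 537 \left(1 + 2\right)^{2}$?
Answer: $-4270$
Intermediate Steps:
$t{\left(n,S \right)} = -3 - n$
$P{\left(T,l \right)} = -7$ ($P{\left(T,l \right)} = -3 - 4 = -7$)
$\left(P{\left(23,-15 \right)} - -570\right) - 537 \left(1 + 2\right)^{2} = \left(-7 - -570\right) - 537 \left(1 + 2\right)^{2} = \left(-7 + 570\right) - 537 \cdot 3^{2} = 563 - 4833 = -4270$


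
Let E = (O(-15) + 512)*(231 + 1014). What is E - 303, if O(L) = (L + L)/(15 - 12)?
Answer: 624687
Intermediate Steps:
O(L) = 2*L/3 (O(L) = (2*L)/3 = (2*L)*(1/3) = 2*L/3)
E = 624990 (E = ((2/3)*(-15) + 512)*(231 + 1014) = (-10 + 512)*1245 = 502*1245 = 624990)
E - 303 = 624990 - 303 = 624687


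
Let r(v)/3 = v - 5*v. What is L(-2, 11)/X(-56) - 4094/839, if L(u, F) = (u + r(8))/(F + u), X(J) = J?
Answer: -141511/30204 ≈ -4.6852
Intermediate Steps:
r(v) = -12*v (r(v) = 3*(v - 5*v) = 3*(-4*v) = -12*v)
L(u, F) = (-96 + u)/(F + u) (L(u, F) = (u - 12*8)/(F + u) = (u - 96)/(F + u) = (-96 + u)/(F + u))
L(-2, 11)/X(-56) - 4094/839 = ((-96 - 2)/(11 - 2))/(-56) - 4094/839 = (-98/9)*(-1/56) - 4094*1/839 = ((⅑)*(-98))*(-1/56) - 4094/839 = -98/9*(-1/56) - 4094/839 = 7/36 - 4094/839 = -141511/30204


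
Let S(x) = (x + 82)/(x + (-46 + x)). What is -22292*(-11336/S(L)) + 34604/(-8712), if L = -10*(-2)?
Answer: -550385347003/37026 ≈ -1.4865e+7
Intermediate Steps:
L = 20
S(x) = (82 + x)/(-46 + 2*x)
-22292*(-11336/S(L)) + 34604/(-8712) = -22292*(-22672*(-23 + 20)/(82 + 20)) + 34604/(-8712) = -22292/(((1/2)*102/(-3))*(-1/11336)) + 34604*(-1/8712) = -22292/(((1/2)*(-1/3)*102)*(-1/11336)) - 8651/2178 = -22292/((-17*(-1/11336))) - 8651/2178 = -22292/17/11336 - 8651/2178 = -22292*11336/17 - 8651/2178 = -252702112/17 - 8651/2178 = -550385347003/37026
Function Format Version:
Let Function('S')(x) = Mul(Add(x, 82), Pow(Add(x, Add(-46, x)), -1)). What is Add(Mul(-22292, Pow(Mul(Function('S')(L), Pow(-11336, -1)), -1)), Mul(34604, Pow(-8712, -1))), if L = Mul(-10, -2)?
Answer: Rational(-550385347003, 37026) ≈ -1.4865e+7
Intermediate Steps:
L = 20
Function('S')(x) = Mul(Pow(Add(-46, Mul(2, x)), -1), Add(82, x)) (Function('S')(x) = Mul(Add(82, x), Pow(Add(-46, Mul(2, x)), -1)) = Mul(Pow(Add(-46, Mul(2, x)), -1), Add(82, x)))
Add(Mul(-22292, Pow(Mul(Function('S')(L), Pow(-11336, -1)), -1)), Mul(34604, Pow(-8712, -1))) = Add(Mul(-22292, Pow(Mul(Mul(Rational(1, 2), Pow(Add(-23, 20), -1), Add(82, 20)), Pow(-11336, -1)), -1)), Mul(34604, Pow(-8712, -1))) = Add(Mul(-22292, Pow(Mul(Mul(Rational(1, 2), Pow(-3, -1), 102), Rational(-1, 11336)), -1)), Mul(34604, Rational(-1, 8712))) = Add(Mul(-22292, Pow(Mul(Mul(Rational(1, 2), Rational(-1, 3), 102), Rational(-1, 11336)), -1)), Rational(-8651, 2178)) = Add(Mul(-22292, Pow(Mul(-17, Rational(-1, 11336)), -1)), Rational(-8651, 2178)) = Add(Mul(-22292, Pow(Rational(17, 11336), -1)), Rational(-8651, 2178)) = Add(Mul(-22292, Rational(11336, 17)), Rational(-8651, 2178)) = Add(Rational(-252702112, 17), Rational(-8651, 2178)) = Rational(-550385347003, 37026)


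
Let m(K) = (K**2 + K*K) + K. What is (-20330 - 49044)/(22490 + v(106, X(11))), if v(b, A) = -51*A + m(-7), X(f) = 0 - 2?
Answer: -69374/22683 ≈ -3.0584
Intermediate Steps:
m(K) = K + 2*K**2 (m(K) = (K**2 + K**2) + K = 2*K**2 + K = K + 2*K**2)
X(f) = -2
v(b, A) = 91 - 51*A (v(b, A) = -51*A - 7*(1 + 2*(-7)) = -51*A - 7*(1 - 14) = -51*A - 7*(-13) = -51*A + 91 = 91 - 51*A)
(-20330 - 49044)/(22490 + v(106, X(11))) = (-20330 - 49044)/(22490 + (91 - 51*(-2))) = -69374/(22490 + (91 + 102)) = -69374/(22490 + 193) = -69374/22683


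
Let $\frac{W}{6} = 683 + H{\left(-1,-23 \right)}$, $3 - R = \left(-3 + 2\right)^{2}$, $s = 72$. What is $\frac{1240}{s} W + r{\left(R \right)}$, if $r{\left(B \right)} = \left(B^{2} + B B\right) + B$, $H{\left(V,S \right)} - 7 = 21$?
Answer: $73480$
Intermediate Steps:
$H{\left(V,S \right)} = 28$ ($H{\left(V,S \right)} = 7 + 21 = 28$)
$R = 2$ ($R = 3 - \left(-3 + 2\right)^{2} = 3 - \left(-1\right)^{2} = 3 - 1 = 2$)
$r{\left(B \right)} = B + 2 B^{2}$ ($r{\left(B \right)} = \left(B^{2} + B^{2}\right) + B = 2 B^{2} + B = B + 2 B^{2}$)
$W = 4266$ ($W = 6 \left(683 + 28\right) = 6 \cdot 711 = 4266$)
$\frac{1240}{s} W + r{\left(R \right)} = \frac{1240}{72} \cdot 4266 + 2 \left(1 + 2 \cdot 2\right) = 1240 \cdot \frac{1}{72} \cdot 4266 + 2 \left(1 + 4\right) = \frac{155}{9} \cdot 4266 + 2 \cdot 5 = 73470 + 10 = 73480$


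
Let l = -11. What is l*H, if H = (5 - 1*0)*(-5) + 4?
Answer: 231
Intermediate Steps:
H = -21 (H = (5 + 0)*(-5) + 4 = 5*(-5) + 4 = -25 + 4 = -21)
l*H = -11*(-21) = 231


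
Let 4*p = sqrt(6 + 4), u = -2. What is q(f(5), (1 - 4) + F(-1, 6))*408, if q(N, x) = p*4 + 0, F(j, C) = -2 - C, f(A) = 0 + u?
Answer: 408*sqrt(10) ≈ 1290.2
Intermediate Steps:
f(A) = -2 (f(A) = 0 - 2 = -2)
p = sqrt(10)/4 (p = sqrt(6 + 4)/4 = sqrt(10)/4 ≈ 0.79057)
q(N, x) = sqrt(10) (q(N, x) = (sqrt(10)/4)*4 + 0 = sqrt(10) + 0 = sqrt(10))
q(f(5), (1 - 4) + F(-1, 6))*408 = sqrt(10)*408 = 408*sqrt(10)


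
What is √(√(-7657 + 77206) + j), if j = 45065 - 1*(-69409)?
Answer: √(114474 + √69549) ≈ 338.73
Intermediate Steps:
j = 114474 (j = 45065 + 69409 = 114474)
√(√(-7657 + 77206) + j) = √(√(-7657 + 77206) + 114474) = √(√69549 + 114474) = √(114474 + √69549)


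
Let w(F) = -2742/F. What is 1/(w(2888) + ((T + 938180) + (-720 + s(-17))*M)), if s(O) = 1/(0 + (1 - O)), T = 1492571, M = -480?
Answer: 4332/12027032899 ≈ 3.6019e-7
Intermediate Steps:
s(O) = 1/(1 - O)
1/(w(2888) + ((T + 938180) + (-720 + s(-17))*M)) = 1/(-2742/2888 + ((1492571 + 938180) + (-720 - 1/(-1 - 17))*(-480))) = 1/(-2742*1/2888 + (2430751 + (-720 - 1/(-18))*(-480))) = 1/(-1371/1444 + (2430751 + (-720 - 1*(-1/18))*(-480))) = 1/(-1371/1444 + (2430751 + (-720 + 1/18)*(-480))) = 1/(-1371/1444 + (2430751 - 12959/18*(-480))) = 1/(-1371/1444 + (2430751 + 1036720/3)) = 1/(-1371/1444 + 8328973/3) = 1/(12027032899/4332) = 4332/12027032899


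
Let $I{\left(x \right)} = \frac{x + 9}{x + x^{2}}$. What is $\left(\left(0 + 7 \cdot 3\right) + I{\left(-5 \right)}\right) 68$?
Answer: $\frac{7208}{5} \approx 1441.6$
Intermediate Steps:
$I{\left(x \right)} = \frac{9 + x}{x + x^{2}}$
$\left(\left(0 + 7 \cdot 3\right) + I{\left(-5 \right)}\right) 68 = \left(\left(0 + 7 \cdot 3\right) + \frac{9 - 5}{\left(-5\right) \left(1 - 5\right)}\right) 68 = \left(\left(0 + 21\right) - \frac{1}{5} \frac{1}{-4} \cdot 4\right) 68 = \left(21 - \left(- \frac{1}{20}\right) 4\right) 68 = \left(21 + \frac{1}{5}\right) 68 = \frac{106}{5} \cdot 68 = \frac{7208}{5}$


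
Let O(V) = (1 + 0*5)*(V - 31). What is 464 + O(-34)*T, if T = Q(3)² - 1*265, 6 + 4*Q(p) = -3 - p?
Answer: 17104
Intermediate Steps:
Q(p) = -9/4 - p/4 (Q(p) = -3/2 + (-3 - p)/4 = -3/2 + (-¾ - p/4) = -9/4 - p/4)
O(V) = -31 + V (O(V) = (1 + 0)*(-31 + V) = 1*(-31 + V) = -31 + V)
T = -256 (T = (-9/4 - ¼*3)² - 1*265 = (-9/4 - ¾)² - 265 = (-3)² - 265 = 9 - 265 = -256)
464 + O(-34)*T = 464 + (-31 - 34)*(-256) = 464 - 65*(-256) = 464 + 16640 = 17104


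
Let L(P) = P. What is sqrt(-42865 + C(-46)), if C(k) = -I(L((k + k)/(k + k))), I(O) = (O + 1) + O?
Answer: 2*I*sqrt(10717) ≈ 207.05*I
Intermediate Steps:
I(O) = 1 + 2*O (I(O) = (1 + O) + O = 1 + 2*O)
C(k) = -3 (C(k) = -(1 + 2*((k + k)/(k + k))) = -(1 + 2*((2*k)/((2*k)))) = -(1 + 2*((2*k)*(1/(2*k)))) = -(1 + 2*1) = -(1 + 2) = -1*3 = -3)
sqrt(-42865 + C(-46)) = sqrt(-42865 - 3) = sqrt(-42868) = 2*I*sqrt(10717)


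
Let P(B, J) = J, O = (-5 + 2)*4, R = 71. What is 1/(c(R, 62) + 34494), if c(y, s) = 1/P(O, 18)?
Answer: 18/620893 ≈ 2.8991e-5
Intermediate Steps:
O = -12 (O = -3*4 = -12)
c(y, s) = 1/18
1/(c(R, 62) + 34494) = 1/(1/18 + 34494) = 1/(620893/18) = 18/620893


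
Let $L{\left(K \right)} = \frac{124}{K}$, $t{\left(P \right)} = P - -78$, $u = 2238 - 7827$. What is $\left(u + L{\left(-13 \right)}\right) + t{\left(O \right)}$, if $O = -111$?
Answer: $- \frac{73210}{13} \approx -5631.5$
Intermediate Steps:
$u = -5589$
$t{\left(P \right)} = 78 + P$ ($t{\left(P \right)} = P + 78 = 78 + P$)
$\left(u + L{\left(-13 \right)}\right) + t{\left(O \right)} = \left(-5589 + \frac{124}{-13}\right) + \left(78 - 111\right) = \left(-5589 + 124 \left(- \frac{1}{13}\right)\right) - 33 = \left(-5589 - \frac{124}{13}\right) - 33 = - \frac{72781}{13} - 33 = - \frac{73210}{13}$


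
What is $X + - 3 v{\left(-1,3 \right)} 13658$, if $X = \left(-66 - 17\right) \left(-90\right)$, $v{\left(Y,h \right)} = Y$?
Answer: $48444$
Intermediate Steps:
$X = 7470$ ($X = \left(-83\right) \left(-90\right) = 7470$)
$X + - 3 v{\left(-1,3 \right)} 13658 = 7470 + \left(-3\right) \left(-1\right) 13658 = 7470 + 3 \cdot 13658 = 7470 + 40974 = 48444$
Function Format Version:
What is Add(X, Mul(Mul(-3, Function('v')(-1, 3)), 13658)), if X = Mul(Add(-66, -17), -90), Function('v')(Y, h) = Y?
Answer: 48444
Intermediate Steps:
X = 7470 (X = Mul(-83, -90) = 7470)
Add(X, Mul(Mul(-3, Function('v')(-1, 3)), 13658)) = Add(7470, Mul(Mul(-3, -1), 13658)) = Add(7470, Mul(3, 13658)) = Add(7470, 40974) = 48444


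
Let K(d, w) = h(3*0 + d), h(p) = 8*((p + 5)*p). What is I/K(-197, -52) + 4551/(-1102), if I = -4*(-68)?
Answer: -43024889/10420512 ≈ -4.1289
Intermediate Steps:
I = 272
h(p) = 8*p*(5 + p) (h(p) = 8*((5 + p)*p) = 8*(p*(5 + p)) = 8*p*(5 + p))
K(d, w) = 8*d*(5 + d) (K(d, w) = 8*(3*0 + d)*(5 + (3*0 + d)) = 8*(0 + d)*(5 + (0 + d)) = 8*d*(5 + d))
I/K(-197, -52) + 4551/(-1102) = 272/((8*(-197)*(5 - 197))) + 4551/(-1102) = 272/((8*(-197)*(-192))) + 4551*(-1/1102) = 272/302592 - 4551/1102 = 272*(1/302592) - 4551/1102 = 17/18912 - 4551/1102 = -43024889/10420512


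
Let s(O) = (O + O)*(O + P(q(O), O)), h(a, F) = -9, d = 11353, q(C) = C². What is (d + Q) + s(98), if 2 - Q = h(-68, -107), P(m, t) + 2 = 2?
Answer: 30572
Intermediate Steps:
P(m, t) = 0 (P(m, t) = -2 + 2 = 0)
Q = 11 (Q = 2 - 1*(-9) = 2 + 9 = 11)
s(O) = 2*O² (s(O) = (O + O)*(O + 0) = (2*O)*O = 2*O²)
(d + Q) + s(98) = (11353 + 11) + 2*98² = 11364 + 2*9604 = 11364 + 19208 = 30572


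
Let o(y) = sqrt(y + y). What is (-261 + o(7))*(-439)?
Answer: 114579 - 439*sqrt(14) ≈ 1.1294e+5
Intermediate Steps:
o(y) = sqrt(2)*sqrt(y) (o(y) = sqrt(2*y) = sqrt(2)*sqrt(y))
(-261 + o(7))*(-439) = (-261 + sqrt(2)*sqrt(7))*(-439) = (-261 + sqrt(14))*(-439) = 114579 - 439*sqrt(14)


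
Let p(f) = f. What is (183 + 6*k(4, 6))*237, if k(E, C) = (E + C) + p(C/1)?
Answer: 66123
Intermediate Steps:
k(E, C) = E + 2*C (k(E, C) = (E + C) + C/1 = (C + E) + C*1 = (C + E) + C = E + 2*C)
(183 + 6*k(4, 6))*237 = (183 + 6*(4 + 2*6))*237 = (183 + 6*(4 + 12))*237 = (183 + 6*16)*237 = (183 + 96)*237 = 279*237 = 66123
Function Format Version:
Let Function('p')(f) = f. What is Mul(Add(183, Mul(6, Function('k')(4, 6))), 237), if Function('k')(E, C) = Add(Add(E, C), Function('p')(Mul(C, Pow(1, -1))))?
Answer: 66123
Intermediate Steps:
Function('k')(E, C) = Add(E, Mul(2, C)) (Function('k')(E, C) = Add(Add(E, C), Mul(C, Pow(1, -1))) = Add(Add(C, E), Mul(C, 1)) = Add(Add(C, E), C) = Add(E, Mul(2, C)))
Mul(Add(183, Mul(6, Function('k')(4, 6))), 237) = Mul(Add(183, Mul(6, Add(4, Mul(2, 6)))), 237) = Mul(Add(183, Mul(6, Add(4, 12))), 237) = Mul(Add(183, Mul(6, 16)), 237) = Mul(Add(183, 96), 237) = Mul(279, 237) = 66123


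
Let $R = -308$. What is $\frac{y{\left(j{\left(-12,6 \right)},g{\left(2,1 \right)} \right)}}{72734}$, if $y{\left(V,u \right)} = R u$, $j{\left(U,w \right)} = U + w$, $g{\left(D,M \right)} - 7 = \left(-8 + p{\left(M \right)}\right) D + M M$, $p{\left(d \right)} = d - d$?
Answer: $\frac{1232}{36367} \approx 0.033877$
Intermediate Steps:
$p{\left(d \right)} = 0$
$g{\left(D,M \right)} = 7 + M^{2} - 8 D$ ($g{\left(D,M \right)} = 7 + \left(\left(-8 + 0\right) D + M M\right) = 7 - \left(- M^{2} + 8 D\right) = 7 + M^{2} - 8 D$)
$y{\left(V,u \right)} = - 308 u$
$\frac{y{\left(j{\left(-12,6 \right)},g{\left(2,1 \right)} \right)}}{72734} = \frac{\left(-308\right) \left(7 + 1^{2} - 16\right)}{72734} = - 308 \left(7 + 1 - 16\right) \frac{1}{72734} = \left(-308\right) \left(-8\right) \frac{1}{72734} = 2464 \cdot \frac{1}{72734} = \frac{1232}{36367}$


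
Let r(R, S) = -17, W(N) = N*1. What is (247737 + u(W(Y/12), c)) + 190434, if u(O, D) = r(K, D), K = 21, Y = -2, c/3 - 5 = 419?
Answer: 438154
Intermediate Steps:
c = 1272 (c = 15 + 3*419 = 15 + 1257 = 1272)
W(N) = N
u(O, D) = -17
(247737 + u(W(Y/12), c)) + 190434 = (247737 - 17) + 190434 = 247720 + 190434 = 438154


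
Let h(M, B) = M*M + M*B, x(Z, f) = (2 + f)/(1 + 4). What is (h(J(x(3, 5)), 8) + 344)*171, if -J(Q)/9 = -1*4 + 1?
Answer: 220419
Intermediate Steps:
x(Z, f) = ⅖ + f/5 (x(Z, f) = (2 + f)/5 = (2 + f)*(⅕) = ⅖ + f/5)
J(Q) = 27 (J(Q) = -9*(-1*4 + 1) = -9*(-4 + 1) = -9*(-3) = 27)
h(M, B) = M² + B*M
(h(J(x(3, 5)), 8) + 344)*171 = (27*(8 + 27) + 344)*171 = (27*35 + 344)*171 = (945 + 344)*171 = 1289*171 = 220419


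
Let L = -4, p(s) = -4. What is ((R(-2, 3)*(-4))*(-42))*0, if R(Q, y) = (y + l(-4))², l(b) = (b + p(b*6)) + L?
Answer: 0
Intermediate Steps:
l(b) = -8 + b (l(b) = (b - 4) - 4 = (-4 + b) - 4 = -8 + b)
R(Q, y) = (-12 + y)² (R(Q, y) = (y + (-8 - 4))² = (y - 12)² = (-12 + y)²)
((R(-2, 3)*(-4))*(-42))*0 = (((-12 + 3)²*(-4))*(-42))*0 = (((-9)²*(-4))*(-42))*0 = ((81*(-4))*(-42))*0 = -324*(-42)*0 = 13608*0 = 0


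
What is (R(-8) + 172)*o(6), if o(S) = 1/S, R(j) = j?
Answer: 82/3 ≈ 27.333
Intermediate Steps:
o(S) = 1/S
(R(-8) + 172)*o(6) = (-8 + 172)/6 = 164*(⅙) = 82/3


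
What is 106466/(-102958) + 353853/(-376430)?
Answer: -38254496777/19378239970 ≈ -1.9741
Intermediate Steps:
106466/(-102958) + 353853/(-376430) = 106466*(-1/102958) + 353853*(-1/376430) = -53233/51479 - 353853/376430 = -38254496777/19378239970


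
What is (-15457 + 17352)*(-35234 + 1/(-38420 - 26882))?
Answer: -4360112017755/65302 ≈ -6.6768e+7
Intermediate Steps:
(-15457 + 17352)*(-35234 + 1/(-38420 - 26882)) = 1895*(-35234 + 1/(-65302)) = 1895*(-35234 - 1/65302) = 1895*(-2300850669/65302) = -4360112017755/65302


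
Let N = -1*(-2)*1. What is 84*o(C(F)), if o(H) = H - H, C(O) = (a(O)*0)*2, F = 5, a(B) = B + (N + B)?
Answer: 0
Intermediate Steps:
N = 2 (N = 2*1 = 2)
a(B) = 2 + 2*B (a(B) = B + (2 + B) = 2 + 2*B)
C(O) = 0 (C(O) = ((2 + 2*O)*0)*2 = 0*2 = 0)
o(H) = 0
84*o(C(F)) = 84*0 = 0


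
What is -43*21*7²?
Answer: -44247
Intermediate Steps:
-43*21*7² = -903*49 = -44247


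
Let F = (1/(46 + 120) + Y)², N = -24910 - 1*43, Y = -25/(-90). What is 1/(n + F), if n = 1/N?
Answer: 13923998577/1120929623 ≈ 12.422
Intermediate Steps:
Y = 5/18 (Y = -25*(-1/90) = 5/18 ≈ 0.27778)
N = -24953 (N = -24910 - 43 = -24953)
n = -1/24953 (n = 1/(-24953) = -1/24953 ≈ -4.0075e-5)
F = 44944/558009 (F = (1/(46 + 120) + 5/18)² = (1/166 + 5/18)² = (212/747)² = 44944/558009 ≈ 0.080544)
1/(n + F) = 1/(-1/24953 + 44944/558009) = 1/(1120929623/13923998577) = 13923998577/1120929623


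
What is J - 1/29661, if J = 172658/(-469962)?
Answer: -853613150/2323257147 ≈ -0.36742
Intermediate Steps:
J = -86329/234981 (J = 172658*(-1/469962) = -86329/234981 ≈ -0.36739)
J - 1/29661 = -86329/234981 - 1/29661 = -853613150/2323257147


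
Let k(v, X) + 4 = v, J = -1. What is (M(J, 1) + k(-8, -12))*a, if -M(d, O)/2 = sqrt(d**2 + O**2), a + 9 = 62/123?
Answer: 4180/41 + 2090*sqrt(2)/123 ≈ 125.98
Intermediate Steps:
k(v, X) = -4 + v
a = -1045/123 (a = -9 + 62/123 = -1045/123 ≈ -8.4959)
M(d, O) = -2*sqrt(O**2 + d**2) (M(d, O) = -2*sqrt(d**2 + O**2) = -2*sqrt(O**2 + d**2))
(M(J, 1) + k(-8, -12))*a = (-2*sqrt(1**2 + (-1)**2) + (-4 - 8))*(-1045/123) = (-2*sqrt(1 + 1) - 12)*(-1045/123) = (-2*sqrt(2) - 12)*(-1045/123) = (-12 - 2*sqrt(2))*(-1045/123) = 4180/41 + 2090*sqrt(2)/123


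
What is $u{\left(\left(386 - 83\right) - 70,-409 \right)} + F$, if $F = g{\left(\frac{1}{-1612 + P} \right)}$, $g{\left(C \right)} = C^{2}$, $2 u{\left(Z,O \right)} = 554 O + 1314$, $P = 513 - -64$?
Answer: $- \frac{120658499099}{1071225} \approx -1.1264 \cdot 10^{5}$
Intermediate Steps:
$P = 577$ ($P = 513 + 64 = 577$)
$u{\left(Z,O \right)} = 657 + 277 O$ ($u{\left(Z,O \right)} = \frac{554 O + 1314}{2} = \frac{1314 + 554 O}{2} = 657 + 277 O$)
$F = \frac{1}{1071225}$ ($F = \left(\frac{1}{-1612 + 577}\right)^{2} = \left(\frac{1}{-1035}\right)^{2} = \left(- \frac{1}{1035}\right)^{2} = \frac{1}{1071225} \approx 9.3351 \cdot 10^{-7}$)
$u{\left(\left(386 - 83\right) - 70,-409 \right)} + F = \left(657 + 277 \left(-409\right)\right) + \frac{1}{1071225} = \left(657 - 113293\right) + \frac{1}{1071225} = -112636 + \frac{1}{1071225} = - \frac{120658499099}{1071225}$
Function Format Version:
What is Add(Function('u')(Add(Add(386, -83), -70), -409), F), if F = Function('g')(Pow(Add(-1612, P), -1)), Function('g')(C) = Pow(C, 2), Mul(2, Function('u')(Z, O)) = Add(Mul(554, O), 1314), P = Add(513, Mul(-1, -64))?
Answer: Rational(-120658499099, 1071225) ≈ -1.1264e+5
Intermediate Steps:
P = 577 (P = Add(513, 64) = 577)
Function('u')(Z, O) = Add(657, Mul(277, O)) (Function('u')(Z, O) = Mul(Rational(1, 2), Add(Mul(554, O), 1314)) = Mul(Rational(1, 2), Add(1314, Mul(554, O))) = Add(657, Mul(277, O)))
F = Rational(1, 1071225) (F = Pow(Pow(Add(-1612, 577), -1), 2) = Pow(Pow(-1035, -1), 2) = Pow(Rational(-1, 1035), 2) = Rational(1, 1071225) ≈ 9.3351e-7)
Add(Function('u')(Add(Add(386, -83), -70), -409), F) = Add(Add(657, Mul(277, -409)), Rational(1, 1071225)) = Add(Add(657, -113293), Rational(1, 1071225)) = Add(-112636, Rational(1, 1071225)) = Rational(-120658499099, 1071225)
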